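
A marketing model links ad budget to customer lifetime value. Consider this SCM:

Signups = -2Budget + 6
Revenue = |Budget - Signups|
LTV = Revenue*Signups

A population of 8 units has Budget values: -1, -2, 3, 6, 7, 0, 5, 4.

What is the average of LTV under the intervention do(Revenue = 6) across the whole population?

3

The intervention sets Revenue=6 in all 8 units regardless of Budget. Recomputing LTV per unit gives 48, 60, 0, -36, -48, 36, -24, -12; average 3.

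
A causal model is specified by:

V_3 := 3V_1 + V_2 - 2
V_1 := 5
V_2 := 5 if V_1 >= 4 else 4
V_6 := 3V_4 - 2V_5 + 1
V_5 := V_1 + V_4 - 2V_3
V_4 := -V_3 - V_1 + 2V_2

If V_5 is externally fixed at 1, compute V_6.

-40

The intervention breaks the incoming arrows to V_5: V_5 := V_1 + V_4 - 2V_3 no longer applies, and V_5 = 1.
V_2 = 5 if V_1 >= 4 else 4  [with V_1=5]  = 5
V_3 = 3V_1 + V_2 - 2  [with V_1=5, V_2=5]  = 18
V_4 = -V_3 - V_1 + 2V_2  [with V_3=18, V_1=5, V_2=5]  = -13
V_6 = 3V_4 - 2V_5 + 1  [with V_4=-13, V_5=1]  = -40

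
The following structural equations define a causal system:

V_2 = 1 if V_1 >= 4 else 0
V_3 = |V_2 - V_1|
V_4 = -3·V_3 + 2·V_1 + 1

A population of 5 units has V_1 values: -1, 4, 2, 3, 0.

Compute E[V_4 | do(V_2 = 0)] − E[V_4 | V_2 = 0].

The intervention sets V_2=0 in all 5 units regardless of V_1. Recomputing V_4 per unit gives -4, -3, -1, -2, 1; average -1.8.
E[V_4|V_2=0] averages over only the 4 units with V_2=0 (V_1 = -1, 2, 3, 0): V_4 = -4, -1, -2, 1, mean -1.5.
Difference = -1.8 − (-1.5) = -0.3.

-0.3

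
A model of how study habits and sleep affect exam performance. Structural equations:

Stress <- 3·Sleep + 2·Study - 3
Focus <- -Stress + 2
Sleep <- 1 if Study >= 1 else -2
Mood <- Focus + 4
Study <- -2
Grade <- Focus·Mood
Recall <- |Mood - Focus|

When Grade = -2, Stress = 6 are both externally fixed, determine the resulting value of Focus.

-4

The joint intervention fixes Grade = -2, Stress = 6, removing each variable's own equation.
Focus = -Stress + 2  [with Stress=6]  = -4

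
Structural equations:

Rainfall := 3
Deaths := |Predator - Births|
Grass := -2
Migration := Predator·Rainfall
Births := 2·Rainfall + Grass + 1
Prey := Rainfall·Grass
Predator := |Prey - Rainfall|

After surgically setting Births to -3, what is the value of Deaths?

12

The intervention breaks the incoming arrows to Births: Births := 2·Rainfall + Grass + 1 no longer applies, and Births = -3.
Prey = Rainfall·Grass  [with Rainfall=3, Grass=-2]  = -6
Predator = |Prey - Rainfall|  [with Prey=-6, Rainfall=3]  = 9
Deaths = |Predator - Births|  [with Predator=9, Births=-3]  = 12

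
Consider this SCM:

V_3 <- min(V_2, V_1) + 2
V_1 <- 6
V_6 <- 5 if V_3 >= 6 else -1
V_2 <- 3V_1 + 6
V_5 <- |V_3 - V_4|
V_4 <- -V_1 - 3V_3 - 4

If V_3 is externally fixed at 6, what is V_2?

Under do(V_3=6), the mechanism V_3 <- min(V_2, V_1) + 2 is discarded; V_3 is fixed at 6.
Since V_2 is not a descendant of the intervened variable, it is unaffected.
V_2 = 3V_1 + 6  [with V_1=6]  = 24

24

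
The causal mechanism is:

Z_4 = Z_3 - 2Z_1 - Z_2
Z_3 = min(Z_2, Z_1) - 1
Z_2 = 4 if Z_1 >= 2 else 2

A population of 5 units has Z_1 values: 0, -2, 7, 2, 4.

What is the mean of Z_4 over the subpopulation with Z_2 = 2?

Conditioning on Z_2=2 selects the 2 unit(s) with Z_1 ∈ {0, -2}. Their Z_4 values: -3, -1. Mean = -2.

-2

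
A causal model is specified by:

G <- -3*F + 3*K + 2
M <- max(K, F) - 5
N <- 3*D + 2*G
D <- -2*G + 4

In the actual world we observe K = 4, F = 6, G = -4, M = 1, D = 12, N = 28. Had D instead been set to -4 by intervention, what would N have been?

The intervention breaks the incoming arrows to D: D <- -2*G + 4 no longer applies, and D = -4.
G = -3*F + 3*K + 2  [with F=6, K=4]  = -4
N = 3*D + 2*G  [with D=-4, G=-4]  = -20

-20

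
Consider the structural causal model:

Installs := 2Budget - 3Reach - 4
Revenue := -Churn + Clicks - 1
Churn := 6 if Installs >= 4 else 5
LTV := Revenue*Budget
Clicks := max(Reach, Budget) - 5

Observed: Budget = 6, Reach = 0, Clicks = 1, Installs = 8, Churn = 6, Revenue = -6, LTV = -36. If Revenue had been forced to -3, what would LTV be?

-18

Intervening sets Revenue = -3 and removes its equation (Revenue := -Churn + Clicks - 1).
LTV = Revenue*Budget  [with Revenue=-3, Budget=6]  = -18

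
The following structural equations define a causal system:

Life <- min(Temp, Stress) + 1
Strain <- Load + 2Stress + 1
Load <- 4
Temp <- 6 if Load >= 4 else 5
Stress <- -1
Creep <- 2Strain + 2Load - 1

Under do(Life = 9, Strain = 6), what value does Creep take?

19

Under do(Life = 9, Strain = 6), each intervened variable's structural equation is replaced by its fixed value.
Creep = 2Strain + 2Load - 1  [with Strain=6, Load=4]  = 19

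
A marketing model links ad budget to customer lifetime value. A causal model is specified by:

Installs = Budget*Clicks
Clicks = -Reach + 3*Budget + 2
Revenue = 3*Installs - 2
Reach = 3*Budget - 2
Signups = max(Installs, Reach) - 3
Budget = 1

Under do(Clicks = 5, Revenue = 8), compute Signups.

2

The joint intervention fixes Clicks = 5, Revenue = 8, removing each variable's own equation.
Reach = 3*Budget - 2  [with Budget=1]  = 1
Installs = Budget*Clicks  [with Budget=1, Clicks=5]  = 5
Signups = max(Installs, Reach) - 3  [with Installs=5, Reach=1]  = 2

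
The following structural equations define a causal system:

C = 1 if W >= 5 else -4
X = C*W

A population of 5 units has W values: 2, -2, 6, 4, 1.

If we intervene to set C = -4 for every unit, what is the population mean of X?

do(C=-4) breaks C's dependence on W. With C=-4 fixed, X across the units is -8, 8, -24, -16, -4, mean -8.8.

-8.8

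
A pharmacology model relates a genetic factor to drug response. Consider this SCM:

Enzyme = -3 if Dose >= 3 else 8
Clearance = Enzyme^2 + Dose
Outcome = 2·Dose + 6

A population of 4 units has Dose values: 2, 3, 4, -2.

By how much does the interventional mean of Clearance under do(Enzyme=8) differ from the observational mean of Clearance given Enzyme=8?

do(Enzyme=8) breaks Enzyme's dependence on Dose. With Enzyme=8 fixed, Clearance across the units is 66, 67, 68, 62, mean 65.75.
Observing Enzyme=8 restricts to units where Enzyme's equation naturally yields 8: Dose ∈ {2, -2}. In that subpopulation Clearance = 66, 62, mean 64.
Difference = 65.75 − 64 = 1.75.

1.75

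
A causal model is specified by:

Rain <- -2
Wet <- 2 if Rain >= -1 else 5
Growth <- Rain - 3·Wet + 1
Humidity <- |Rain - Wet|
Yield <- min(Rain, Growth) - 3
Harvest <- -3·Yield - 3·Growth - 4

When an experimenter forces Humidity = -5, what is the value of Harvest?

101

Under do(Humidity=-5), the mechanism Humidity <- |Rain - Wet| is discarded; Humidity is fixed at -5.
Since Harvest is not a descendant of the intervened variable, it is unaffected.
Wet = 2 if Rain >= -1 else 5  [with Rain=-2]  = 5
Growth = Rain - 3·Wet + 1  [with Rain=-2, Wet=5]  = -16
Yield = min(Rain, Growth) - 3  [with Rain=-2, Growth=-16]  = -19
Harvest = -3·Yield - 3·Growth - 4  [with Yield=-19, Growth=-16]  = 101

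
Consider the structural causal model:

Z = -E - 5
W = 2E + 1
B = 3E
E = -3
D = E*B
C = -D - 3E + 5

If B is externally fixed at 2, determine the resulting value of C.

20

Under do(B=2), the mechanism B = 3E is discarded; B is fixed at 2.
D = E*B  [with E=-3, B=2]  = -6
C = -D - 3E + 5  [with D=-6, E=-3]  = 20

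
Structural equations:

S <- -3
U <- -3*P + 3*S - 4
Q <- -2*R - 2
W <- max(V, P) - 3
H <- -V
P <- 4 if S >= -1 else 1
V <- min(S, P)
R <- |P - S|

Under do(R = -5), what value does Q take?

8

The intervention breaks the incoming arrows to R: R <- |P - S| no longer applies, and R = -5.
Q = -2*R - 2  [with R=-5]  = 8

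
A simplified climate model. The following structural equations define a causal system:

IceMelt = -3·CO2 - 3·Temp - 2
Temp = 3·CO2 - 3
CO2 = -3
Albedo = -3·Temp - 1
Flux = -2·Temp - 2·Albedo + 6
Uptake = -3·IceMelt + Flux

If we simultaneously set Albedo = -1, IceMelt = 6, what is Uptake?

14

The joint intervention fixes Albedo = -1, IceMelt = 6, removing each variable's own equation.
Temp = 3·CO2 - 3  [with CO2=-3]  = -12
Flux = -2·Temp - 2·Albedo + 6  [with Temp=-12, Albedo=-1]  = 32
Uptake = -3·IceMelt + Flux  [with IceMelt=6, Flux=32]  = 14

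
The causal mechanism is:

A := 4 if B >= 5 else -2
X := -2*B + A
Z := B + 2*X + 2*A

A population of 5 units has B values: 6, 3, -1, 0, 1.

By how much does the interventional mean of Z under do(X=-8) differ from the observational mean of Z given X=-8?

Every unit gets X=-8 under the intervention. Z values become -2, -17, -21, -20, -19; E[Z|do(X=-8)] = -15.8.
E[Z|X=-8] averages over only the 2 units with X=-8 (B = 6, 3): Z = -2, -17, mean -9.5.
Difference = -15.8 − (-9.5) = -6.3.

-6.3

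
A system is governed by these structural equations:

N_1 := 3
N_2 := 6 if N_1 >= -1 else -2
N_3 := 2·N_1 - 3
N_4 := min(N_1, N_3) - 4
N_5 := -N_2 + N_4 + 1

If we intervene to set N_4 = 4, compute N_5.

Intervening sets N_4 = 4 and removes its equation (N_4 := min(N_1, N_3) - 4).
N_2 = 6 if N_1 >= -1 else -2  [with N_1=3]  = 6
N_5 = -N_2 + N_4 + 1  [with N_2=6, N_4=4]  = -1

-1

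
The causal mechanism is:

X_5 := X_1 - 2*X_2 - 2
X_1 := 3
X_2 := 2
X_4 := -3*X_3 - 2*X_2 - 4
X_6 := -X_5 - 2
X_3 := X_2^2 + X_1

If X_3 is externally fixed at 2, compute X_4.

-14

The intervention breaks the incoming arrows to X_3: X_3 := X_2^2 + X_1 no longer applies, and X_3 = 2.
X_4 = -3*X_3 - 2*X_2 - 4  [with X_3=2, X_2=2]  = -14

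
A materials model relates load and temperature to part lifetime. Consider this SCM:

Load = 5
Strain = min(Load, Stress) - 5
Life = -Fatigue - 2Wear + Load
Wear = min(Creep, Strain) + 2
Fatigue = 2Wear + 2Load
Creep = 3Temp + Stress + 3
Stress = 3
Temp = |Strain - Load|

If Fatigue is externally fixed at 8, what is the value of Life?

do(Fatigue=8) replaces the equation Fatigue = 2Wear + 2Load with the constant Fatigue = 8.
Strain = min(Load, Stress) - 5  [with Load=5, Stress=3]  = -2
Temp = |Strain - Load|  [with Strain=-2, Load=5]  = 7
Creep = 3Temp + Stress + 3  [with Temp=7, Stress=3]  = 27
Wear = min(Creep, Strain) + 2  [with Creep=27, Strain=-2]  = 0
Life = -Fatigue - 2Wear + Load  [with Fatigue=8, Wear=0, Load=5]  = -3

-3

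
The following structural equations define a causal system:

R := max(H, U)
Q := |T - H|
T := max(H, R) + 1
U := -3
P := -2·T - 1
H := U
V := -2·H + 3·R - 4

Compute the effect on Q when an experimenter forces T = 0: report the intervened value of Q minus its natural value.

2

The intervention breaks the incoming arrows to T: T := max(H, R) + 1 no longer applies, and T = 0.
H = U  [with U=-3]  = -3
Q = |T - H|  [with T=0, H=-3]  = 3
Without intervention: H = U  [with U=-3]  = -3; R = max(H, U)  [with H=-3, U=-3]  = -3; T = max(H, R) + 1  [with H=-3, R=-3]  = -2; Q = |T - H|  [with T=-2, H=-3]  = 1.
Change = 3 − 1 = 2.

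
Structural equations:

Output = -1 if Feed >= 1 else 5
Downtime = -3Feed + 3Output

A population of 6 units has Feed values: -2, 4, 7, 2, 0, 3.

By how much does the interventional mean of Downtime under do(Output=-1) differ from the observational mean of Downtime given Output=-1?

5

Under do(Output=-1), Output's equation is replaced by Output=-1 for every unit. Per-unit Downtime: 3, -15, -24, -9, -3, -12. Mean = -10.
E[Downtime|Output=-1] averages over only the 4 units with Output=-1 (Feed = 4, 7, 2, 3): Downtime = -15, -24, -9, -12, mean -15.
Difference = -10 − (-15) = 5.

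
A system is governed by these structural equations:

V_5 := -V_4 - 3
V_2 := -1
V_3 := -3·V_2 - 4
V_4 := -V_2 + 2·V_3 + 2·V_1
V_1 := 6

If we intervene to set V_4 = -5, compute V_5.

Intervening sets V_4 = -5 and removes its equation (V_4 := -V_2 + 2·V_3 + 2·V_1).
V_5 = -V_4 - 3  [with V_4=-5]  = 2

2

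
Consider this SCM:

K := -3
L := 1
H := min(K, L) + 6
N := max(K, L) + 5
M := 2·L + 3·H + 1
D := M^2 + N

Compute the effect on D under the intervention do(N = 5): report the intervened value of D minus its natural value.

Under do(N=5), the mechanism N := max(K, L) + 5 is discarded; N is fixed at 5.
H = min(K, L) + 6  [with K=-3, L=1]  = 3
M = 2·L + 3·H + 1  [with L=1, H=3]  = 12
D = M^2 + N  [with M=12, N=5]  = 149
Without intervention: H = min(K, L) + 6  [with K=-3, L=1]  = 3; N = max(K, L) + 5  [with K=-3, L=1]  = 6; M = 2·L + 3·H + 1  [with L=1, H=3]  = 12; D = M^2 + N  [with M=12, N=6]  = 150.
Change = 149 − 150 = -1.

-1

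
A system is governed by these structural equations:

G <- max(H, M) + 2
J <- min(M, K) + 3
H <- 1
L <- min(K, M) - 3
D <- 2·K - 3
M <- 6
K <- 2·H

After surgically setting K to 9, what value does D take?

Under do(K=9), the mechanism K <- 2·H is discarded; K is fixed at 9.
D = 2·K - 3  [with K=9]  = 15

15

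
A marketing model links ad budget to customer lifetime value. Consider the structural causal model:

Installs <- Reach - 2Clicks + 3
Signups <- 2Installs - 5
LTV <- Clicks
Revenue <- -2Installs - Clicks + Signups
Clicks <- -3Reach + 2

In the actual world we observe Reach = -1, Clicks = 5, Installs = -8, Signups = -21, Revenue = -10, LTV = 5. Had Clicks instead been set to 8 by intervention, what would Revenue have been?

do(Clicks=8) replaces the equation Clicks <- -3Reach + 2 with the constant Clicks = 8.
Installs = Reach - 2Clicks + 3  [with Reach=-1, Clicks=8]  = -14
Signups = 2Installs - 5  [with Installs=-14]  = -33
Revenue = -2Installs - Clicks + Signups  [with Installs=-14, Clicks=8, Signups=-33]  = -13

-13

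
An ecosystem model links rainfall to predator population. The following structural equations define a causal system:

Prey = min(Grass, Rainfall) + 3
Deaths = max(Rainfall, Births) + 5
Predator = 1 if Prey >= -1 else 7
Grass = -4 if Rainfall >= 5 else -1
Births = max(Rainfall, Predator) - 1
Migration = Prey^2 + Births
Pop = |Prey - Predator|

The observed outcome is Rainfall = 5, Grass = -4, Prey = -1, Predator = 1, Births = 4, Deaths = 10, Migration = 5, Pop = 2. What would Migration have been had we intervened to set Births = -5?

Under do(Births=-5), the mechanism Births = max(Rainfall, Predator) - 1 is discarded; Births is fixed at -5.
Grass = -4 if Rainfall >= 5 else -1  [with Rainfall=5]  = -4
Prey = min(Grass, Rainfall) + 3  [with Grass=-4, Rainfall=5]  = -1
Migration = Prey^2 + Births  [with Prey=-1, Births=-5]  = -4

-4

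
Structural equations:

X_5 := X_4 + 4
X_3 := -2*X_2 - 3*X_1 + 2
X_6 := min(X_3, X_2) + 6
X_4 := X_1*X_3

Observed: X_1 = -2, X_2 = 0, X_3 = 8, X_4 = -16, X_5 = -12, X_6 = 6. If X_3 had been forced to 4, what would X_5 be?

do(X_3=4) replaces the equation X_3 := -2*X_2 - 3*X_1 + 2 with the constant X_3 = 4.
X_4 = X_1*X_3  [with X_1=-2, X_3=4]  = -8
X_5 = X_4 + 4  [with X_4=-8]  = -4

-4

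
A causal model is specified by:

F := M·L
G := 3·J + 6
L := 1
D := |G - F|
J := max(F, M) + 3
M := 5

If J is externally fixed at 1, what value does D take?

Under do(J=1), the mechanism J := max(F, M) + 3 is discarded; J is fixed at 1.
F = M·L  [with M=5, L=1]  = 5
G = 3·J + 6  [with J=1]  = 9
D = |G - F|  [with G=9, F=5]  = 4

4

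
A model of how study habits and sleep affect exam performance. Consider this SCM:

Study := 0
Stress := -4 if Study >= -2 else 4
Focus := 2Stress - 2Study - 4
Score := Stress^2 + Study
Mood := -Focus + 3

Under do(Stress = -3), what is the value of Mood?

13

do(Stress=-3) replaces the equation Stress := -4 if Study >= -2 else 4 with the constant Stress = -3.
Focus = 2Stress - 2Study - 4  [with Stress=-3, Study=0]  = -10
Mood = -Focus + 3  [with Focus=-10]  = 13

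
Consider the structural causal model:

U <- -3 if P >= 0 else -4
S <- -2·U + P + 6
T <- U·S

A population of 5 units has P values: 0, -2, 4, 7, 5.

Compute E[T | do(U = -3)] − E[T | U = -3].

Every unit gets U=-3 under the intervention. T values become -36, -30, -48, -57, -51; E[T|do(U=-3)] = -44.4.
Observing U=-3 restricts to units where U's equation naturally yields -3: P ∈ {0, 4, 7, 5}. In that subpopulation T = -36, -48, -57, -51, mean -48.
Difference = -44.4 − (-48) = 3.6.

3.6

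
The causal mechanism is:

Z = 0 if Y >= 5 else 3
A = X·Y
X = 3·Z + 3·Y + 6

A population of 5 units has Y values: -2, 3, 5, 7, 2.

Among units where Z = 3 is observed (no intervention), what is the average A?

32

E[A|Z=3] averages over only the 3 units with Z=3 (Y = -2, 3, 2): A = -18, 72, 42, mean 32.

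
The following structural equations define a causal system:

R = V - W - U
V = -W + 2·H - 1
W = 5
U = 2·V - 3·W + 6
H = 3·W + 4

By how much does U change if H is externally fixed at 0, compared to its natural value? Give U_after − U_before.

Under do(H=0), the mechanism H = 3·W + 4 is discarded; H is fixed at 0.
V = -W + 2·H - 1  [with W=5, H=0]  = -6
U = 2·V - 3·W + 6  [with V=-6, W=5]  = -21
Without intervention: H = 3·W + 4  [with W=5]  = 19; V = -W + 2·H - 1  [with W=5, H=19]  = 32; U = 2·V - 3·W + 6  [with V=32, W=5]  = 55.
Change = -21 − 55 = -76.

-76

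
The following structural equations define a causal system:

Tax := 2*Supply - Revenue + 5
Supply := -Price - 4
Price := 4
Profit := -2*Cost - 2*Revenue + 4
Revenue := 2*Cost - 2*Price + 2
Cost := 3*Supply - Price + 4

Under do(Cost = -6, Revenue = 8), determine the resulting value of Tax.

-19

Setting Cost = -6, Revenue = 8 by intervention discards those variables' equations.
Supply = -Price - 4  [with Price=4]  = -8
Tax = 2*Supply - Revenue + 5  [with Supply=-8, Revenue=8]  = -19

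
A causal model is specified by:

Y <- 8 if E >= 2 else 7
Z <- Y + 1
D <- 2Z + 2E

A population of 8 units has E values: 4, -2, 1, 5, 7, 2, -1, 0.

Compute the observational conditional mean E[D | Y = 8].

27

Conditioning on Y=8 selects the 4 unit(s) with E ∈ {4, 5, 7, 2}. Their D values: 26, 28, 32, 22. Mean = 27.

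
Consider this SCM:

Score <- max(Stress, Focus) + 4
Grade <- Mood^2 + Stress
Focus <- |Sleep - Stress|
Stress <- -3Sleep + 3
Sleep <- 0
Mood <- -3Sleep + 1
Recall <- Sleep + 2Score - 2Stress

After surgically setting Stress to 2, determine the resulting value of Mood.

1

do(Stress=2) replaces the equation Stress <- -3Sleep + 3 with the constant Stress = 2.
Since Mood is not a descendant of the intervened variable, it is unaffected.
Mood = -3Sleep + 1  [with Sleep=0]  = 1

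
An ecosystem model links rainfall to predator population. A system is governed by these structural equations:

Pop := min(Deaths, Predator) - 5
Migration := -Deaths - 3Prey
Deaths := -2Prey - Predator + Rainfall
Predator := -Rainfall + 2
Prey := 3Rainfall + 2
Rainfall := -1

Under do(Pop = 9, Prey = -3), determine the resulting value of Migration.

The joint intervention fixes Pop = 9, Prey = -3, removing each variable's own equation.
Predator = -Rainfall + 2  [with Rainfall=-1]  = 3
Deaths = -2Prey - Predator + Rainfall  [with Prey=-3, Predator=3, Rainfall=-1]  = 2
Migration = -Deaths - 3Prey  [with Deaths=2, Prey=-3]  = 7

7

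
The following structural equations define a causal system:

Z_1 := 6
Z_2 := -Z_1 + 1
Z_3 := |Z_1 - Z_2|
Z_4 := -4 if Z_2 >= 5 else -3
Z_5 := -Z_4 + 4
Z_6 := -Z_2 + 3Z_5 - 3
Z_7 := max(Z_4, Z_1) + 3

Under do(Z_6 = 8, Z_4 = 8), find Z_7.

11

Under do(Z_6 = 8, Z_4 = 8), each intervened variable's structural equation is replaced by its fixed value.
Z_7 = max(Z_4, Z_1) + 3  [with Z_4=8, Z_1=6]  = 11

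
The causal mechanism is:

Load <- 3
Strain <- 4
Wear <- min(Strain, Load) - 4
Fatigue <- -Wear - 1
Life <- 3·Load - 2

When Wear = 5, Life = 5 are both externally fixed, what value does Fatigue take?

The joint intervention fixes Wear = 5, Life = 5, removing each variable's own equation.
Fatigue = -Wear - 1  [with Wear=5]  = -6

-6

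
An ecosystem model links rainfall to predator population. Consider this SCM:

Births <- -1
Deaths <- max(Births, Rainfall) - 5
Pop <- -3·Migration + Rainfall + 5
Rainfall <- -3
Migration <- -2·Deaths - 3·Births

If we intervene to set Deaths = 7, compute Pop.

35

do(Deaths=7) replaces the equation Deaths <- max(Births, Rainfall) - 5 with the constant Deaths = 7.
Migration = -2·Deaths - 3·Births  [with Deaths=7, Births=-1]  = -11
Pop = -3·Migration + Rainfall + 5  [with Migration=-11, Rainfall=-3]  = 35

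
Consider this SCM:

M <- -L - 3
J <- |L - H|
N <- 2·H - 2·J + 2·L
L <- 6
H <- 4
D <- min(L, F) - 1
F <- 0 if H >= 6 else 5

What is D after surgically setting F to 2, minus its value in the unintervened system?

-3

Intervening sets F = 2 and removes its equation (F <- 0 if H >= 6 else 5).
D = min(L, F) - 1  [with L=6, F=2]  = 1
Without intervention: F = 0 if H >= 6 else 5  [with H=4]  = 5; D = min(L, F) - 1  [with L=6, F=5]  = 4.
Change = 1 − 4 = -3.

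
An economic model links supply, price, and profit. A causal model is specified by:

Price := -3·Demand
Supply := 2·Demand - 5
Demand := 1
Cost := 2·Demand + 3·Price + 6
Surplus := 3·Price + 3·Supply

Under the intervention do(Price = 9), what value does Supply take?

-3

The intervention breaks the incoming arrows to Price: Price := -3·Demand no longer applies, and Price = 9.
Since Supply is not a descendant of the intervened variable, it is unaffected.
Supply = 2·Demand - 5  [with Demand=1]  = -3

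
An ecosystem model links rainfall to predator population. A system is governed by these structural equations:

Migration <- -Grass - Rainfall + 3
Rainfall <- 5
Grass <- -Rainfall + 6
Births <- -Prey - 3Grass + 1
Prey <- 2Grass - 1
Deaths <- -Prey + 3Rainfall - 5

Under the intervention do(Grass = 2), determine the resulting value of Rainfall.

5

Under do(Grass=2), the mechanism Grass <- -Rainfall + 6 is discarded; Grass is fixed at 2.
Rainfall is not downstream of the intervention, so its value is determined by the original equations.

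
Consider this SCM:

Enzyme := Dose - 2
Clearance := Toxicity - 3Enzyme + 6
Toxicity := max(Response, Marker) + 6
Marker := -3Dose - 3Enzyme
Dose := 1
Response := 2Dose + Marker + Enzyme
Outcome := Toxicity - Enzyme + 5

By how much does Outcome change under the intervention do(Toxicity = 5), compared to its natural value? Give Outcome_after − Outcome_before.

Under do(Toxicity=5), the mechanism Toxicity := max(Response, Marker) + 6 is discarded; Toxicity is fixed at 5.
Enzyme = Dose - 2  [with Dose=1]  = -1
Outcome = Toxicity - Enzyme + 5  [with Toxicity=5, Enzyme=-1]  = 11
Without intervention: Enzyme = Dose - 2  [with Dose=1]  = -1; Marker = -3Dose - 3Enzyme  [with Dose=1, Enzyme=-1]  = 0; Response = 2Dose + Marker + Enzyme  [with Dose=1, Marker=0, Enzyme=-1]  = 1; Toxicity = max(Response, Marker) + 6  [with Response=1, Marker=0]  = 7; Outcome = Toxicity - Enzyme + 5  [with Toxicity=7, Enzyme=-1]  = 13.
Change = 11 − 13 = -2.

-2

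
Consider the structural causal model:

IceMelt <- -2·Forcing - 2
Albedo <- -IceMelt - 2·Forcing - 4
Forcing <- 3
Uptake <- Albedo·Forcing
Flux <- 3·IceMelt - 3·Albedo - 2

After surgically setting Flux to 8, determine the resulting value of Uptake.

-6

Intervening sets Flux = 8 and removes its equation (Flux <- 3·IceMelt - 3·Albedo - 2).
No directed path runs from Flux to Uptake, so Uptake keeps its natural value.
IceMelt = -2·Forcing - 2  [with Forcing=3]  = -8
Albedo = -IceMelt - 2·Forcing - 4  [with IceMelt=-8, Forcing=3]  = -2
Uptake = Albedo·Forcing  [with Albedo=-2, Forcing=3]  = -6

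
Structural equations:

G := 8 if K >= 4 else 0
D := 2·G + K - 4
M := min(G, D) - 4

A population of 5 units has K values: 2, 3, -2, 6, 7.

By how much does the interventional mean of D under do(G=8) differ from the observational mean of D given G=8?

Under do(G=8), G's equation is replaced by G=8 for every unit. Per-unit D: 14, 15, 10, 18, 19. Mean = 15.2.
E[D|G=8] averages over only the 2 units with G=8 (K = 6, 7): D = 18, 19, mean 18.5.
Difference = 15.2 − 18.5 = -3.3.

-3.3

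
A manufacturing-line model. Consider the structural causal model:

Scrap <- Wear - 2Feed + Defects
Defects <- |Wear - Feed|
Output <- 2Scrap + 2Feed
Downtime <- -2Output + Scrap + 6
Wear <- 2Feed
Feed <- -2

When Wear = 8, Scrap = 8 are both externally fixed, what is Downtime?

The joint intervention fixes Wear = 8, Scrap = 8, removing each variable's own equation.
Output = 2Scrap + 2Feed  [with Scrap=8, Feed=-2]  = 12
Downtime = -2Output + Scrap + 6  [with Output=12, Scrap=8]  = -10

-10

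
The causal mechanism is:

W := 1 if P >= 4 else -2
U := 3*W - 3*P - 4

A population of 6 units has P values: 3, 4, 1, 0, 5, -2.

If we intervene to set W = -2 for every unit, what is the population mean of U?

Under do(W=-2), W's equation is replaced by W=-2 for every unit. Per-unit U: -19, -22, -13, -10, -25, -4. Mean = -15.5.

-15.5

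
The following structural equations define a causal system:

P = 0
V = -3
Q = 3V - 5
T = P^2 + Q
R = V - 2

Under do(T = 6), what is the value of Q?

Under do(T=6), the mechanism T = P^2 + Q is discarded; T is fixed at 6.
Since Q is not a descendant of the intervened variable, it is unaffected.
Q = 3V - 5  [with V=-3]  = -14

-14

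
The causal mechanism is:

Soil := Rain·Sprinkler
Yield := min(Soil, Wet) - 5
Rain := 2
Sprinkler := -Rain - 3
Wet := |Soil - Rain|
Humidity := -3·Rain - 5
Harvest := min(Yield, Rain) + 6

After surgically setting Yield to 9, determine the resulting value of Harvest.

8

Intervening sets Yield = 9 and removes its equation (Yield := min(Soil, Wet) - 5).
Harvest = min(Yield, Rain) + 6  [with Yield=9, Rain=2]  = 8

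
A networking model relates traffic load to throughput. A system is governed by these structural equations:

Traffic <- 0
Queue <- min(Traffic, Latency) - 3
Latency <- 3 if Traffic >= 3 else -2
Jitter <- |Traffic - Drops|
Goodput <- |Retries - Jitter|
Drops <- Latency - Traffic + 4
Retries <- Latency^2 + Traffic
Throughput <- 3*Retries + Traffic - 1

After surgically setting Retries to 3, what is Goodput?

do(Retries=3) replaces the equation Retries <- Latency^2 + Traffic with the constant Retries = 3.
Latency = 3 if Traffic >= 3 else -2  [with Traffic=0]  = -2
Drops = Latency - Traffic + 4  [with Latency=-2, Traffic=0]  = 2
Jitter = |Traffic - Drops|  [with Traffic=0, Drops=2]  = 2
Goodput = |Retries - Jitter|  [with Retries=3, Jitter=2]  = 1

1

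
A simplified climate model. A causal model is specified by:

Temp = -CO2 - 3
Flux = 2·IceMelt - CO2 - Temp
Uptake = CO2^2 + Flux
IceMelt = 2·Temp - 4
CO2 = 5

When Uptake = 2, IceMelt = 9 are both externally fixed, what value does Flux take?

21

Under do(Uptake = 2, IceMelt = 9), each intervened variable's structural equation is replaced by its fixed value.
Temp = -CO2 - 3  [with CO2=5]  = -8
Flux = 2·IceMelt - CO2 - Temp  [with IceMelt=9, CO2=5, Temp=-8]  = 21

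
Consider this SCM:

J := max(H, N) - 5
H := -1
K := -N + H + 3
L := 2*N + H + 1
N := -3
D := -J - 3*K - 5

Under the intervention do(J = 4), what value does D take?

-24

The intervention breaks the incoming arrows to J: J := max(H, N) - 5 no longer applies, and J = 4.
K = -N + H + 3  [with N=-3, H=-1]  = 5
D = -J - 3*K - 5  [with J=4, K=5]  = -24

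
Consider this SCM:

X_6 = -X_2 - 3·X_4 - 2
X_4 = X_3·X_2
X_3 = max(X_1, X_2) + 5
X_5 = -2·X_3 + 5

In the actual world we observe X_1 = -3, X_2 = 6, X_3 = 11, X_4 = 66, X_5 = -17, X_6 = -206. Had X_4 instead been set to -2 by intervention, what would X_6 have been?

Under do(X_4=-2), the mechanism X_4 = X_3·X_2 is discarded; X_4 is fixed at -2.
X_6 = -X_2 - 3·X_4 - 2  [with X_2=6, X_4=-2]  = -2

-2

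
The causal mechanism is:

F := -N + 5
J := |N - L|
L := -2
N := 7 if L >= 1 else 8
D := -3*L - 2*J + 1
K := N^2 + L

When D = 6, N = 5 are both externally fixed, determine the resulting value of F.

0

The joint intervention fixes D = 6, N = 5, removing each variable's own equation.
F = -N + 5  [with N=5]  = 0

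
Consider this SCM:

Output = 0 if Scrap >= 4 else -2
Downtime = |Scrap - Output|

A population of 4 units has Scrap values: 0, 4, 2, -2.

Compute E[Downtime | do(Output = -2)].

The intervention sets Output=-2 in all 4 units regardless of Scrap. Recomputing Downtime per unit gives 2, 6, 4, 0; average 3.

3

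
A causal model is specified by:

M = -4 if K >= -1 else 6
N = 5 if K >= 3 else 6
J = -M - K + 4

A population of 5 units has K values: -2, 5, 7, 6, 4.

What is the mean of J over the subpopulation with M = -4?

Conditioning on M=-4 selects the 4 unit(s) with K ∈ {5, 7, 6, 4}. Their J values: 3, 1, 2, 4. Mean = 2.5.

2.5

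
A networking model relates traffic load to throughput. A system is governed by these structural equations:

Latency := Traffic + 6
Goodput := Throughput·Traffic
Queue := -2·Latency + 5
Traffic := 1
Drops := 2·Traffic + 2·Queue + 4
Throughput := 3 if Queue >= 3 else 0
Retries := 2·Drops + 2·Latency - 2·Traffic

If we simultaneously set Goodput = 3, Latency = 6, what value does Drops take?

Under do(Goodput = 3, Latency = 6), each intervened variable's structural equation is replaced by its fixed value.
Queue = -2·Latency + 5  [with Latency=6]  = -7
Drops = 2·Traffic + 2·Queue + 4  [with Traffic=1, Queue=-7]  = -8

-8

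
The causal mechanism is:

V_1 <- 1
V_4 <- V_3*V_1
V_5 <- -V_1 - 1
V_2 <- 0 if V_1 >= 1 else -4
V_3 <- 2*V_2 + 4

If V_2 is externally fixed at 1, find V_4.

6

Under do(V_2=1), the mechanism V_2 <- 0 if V_1 >= 1 else -4 is discarded; V_2 is fixed at 1.
V_3 = 2*V_2 + 4  [with V_2=1]  = 6
V_4 = V_3*V_1  [with V_3=6, V_1=1]  = 6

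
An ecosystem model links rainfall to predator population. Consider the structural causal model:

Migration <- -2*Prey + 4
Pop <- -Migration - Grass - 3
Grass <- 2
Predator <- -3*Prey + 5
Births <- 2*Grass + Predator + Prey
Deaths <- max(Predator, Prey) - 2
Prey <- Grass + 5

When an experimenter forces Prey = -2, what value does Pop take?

Under do(Prey=-2), the mechanism Prey <- Grass + 5 is discarded; Prey is fixed at -2.
Migration = -2*Prey + 4  [with Prey=-2]  = 8
Pop = -Migration - Grass - 3  [with Migration=8, Grass=2]  = -13

-13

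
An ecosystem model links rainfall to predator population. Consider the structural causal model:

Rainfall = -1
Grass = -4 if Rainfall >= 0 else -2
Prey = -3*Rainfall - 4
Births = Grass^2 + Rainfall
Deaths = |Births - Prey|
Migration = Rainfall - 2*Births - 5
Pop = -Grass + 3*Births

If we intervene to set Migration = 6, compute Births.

3

do(Migration=6) replaces the equation Migration = Rainfall - 2*Births - 5 with the constant Migration = 6.
No directed path runs from Migration to Births, so Births keeps its natural value.
Grass = -4 if Rainfall >= 0 else -2  [with Rainfall=-1]  = -2
Births = Grass^2 + Rainfall  [with Grass=-2, Rainfall=-1]  = 3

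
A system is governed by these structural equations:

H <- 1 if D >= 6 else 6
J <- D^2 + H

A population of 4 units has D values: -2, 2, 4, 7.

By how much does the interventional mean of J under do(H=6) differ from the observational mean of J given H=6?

do(H=6) breaks H's dependence on D. With H=6 fixed, J across the units is 10, 10, 22, 55, mean 24.25.
Observing H=6 restricts to units where H's equation naturally yields 6: D ∈ {-2, 2, 4}. In that subpopulation J = 10, 10, 22, mean 14.
Difference = 24.25 − 14 = 10.25.

10.25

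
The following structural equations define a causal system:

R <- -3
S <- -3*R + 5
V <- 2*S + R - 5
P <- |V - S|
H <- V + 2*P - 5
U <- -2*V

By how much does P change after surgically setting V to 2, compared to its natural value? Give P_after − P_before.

The intervention breaks the incoming arrows to V: V <- 2*S + R - 5 no longer applies, and V = 2.
S = -3*R + 5  [with R=-3]  = 14
P = |V - S|  [with V=2, S=14]  = 12
Without intervention: S = -3*R + 5  [with R=-3]  = 14; V = 2*S + R - 5  [with S=14, R=-3]  = 20; P = |V - S|  [with V=20, S=14]  = 6.
Change = 12 − 6 = 6.

6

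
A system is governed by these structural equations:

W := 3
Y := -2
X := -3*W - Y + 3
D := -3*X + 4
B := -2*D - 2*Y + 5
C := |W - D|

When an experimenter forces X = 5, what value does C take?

14

The intervention breaks the incoming arrows to X: X := -3*W - Y + 3 no longer applies, and X = 5.
D = -3*X + 4  [with X=5]  = -11
C = |W - D|  [with W=3, D=-11]  = 14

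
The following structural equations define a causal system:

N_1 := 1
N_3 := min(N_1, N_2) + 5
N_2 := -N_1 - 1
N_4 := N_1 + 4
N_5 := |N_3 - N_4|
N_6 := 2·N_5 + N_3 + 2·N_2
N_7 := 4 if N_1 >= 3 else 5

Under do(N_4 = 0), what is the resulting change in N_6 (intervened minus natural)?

2

Under do(N_4=0), the mechanism N_4 := N_1 + 4 is discarded; N_4 is fixed at 0.
N_2 = -N_1 - 1  [with N_1=1]  = -2
N_3 = min(N_1, N_2) + 5  [with N_1=1, N_2=-2]  = 3
N_5 = |N_3 - N_4|  [with N_3=3, N_4=0]  = 3
N_6 = 2·N_5 + N_3 + 2·N_2  [with N_5=3, N_3=3, N_2=-2]  = 5
Without intervention: N_2 = -N_1 - 1  [with N_1=1]  = -2; N_3 = min(N_1, N_2) + 5  [with N_1=1, N_2=-2]  = 3; N_4 = N_1 + 4  [with N_1=1]  = 5; N_5 = |N_3 - N_4|  [with N_3=3, N_4=5]  = 2; N_6 = 2·N_5 + N_3 + 2·N_2  [with N_5=2, N_3=3, N_2=-2]  = 3.
Change = 5 − 3 = 2.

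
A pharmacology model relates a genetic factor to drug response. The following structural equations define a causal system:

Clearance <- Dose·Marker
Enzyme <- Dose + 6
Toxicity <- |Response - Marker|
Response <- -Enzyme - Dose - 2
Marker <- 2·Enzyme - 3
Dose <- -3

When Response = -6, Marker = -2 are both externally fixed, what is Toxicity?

The joint intervention fixes Response = -6, Marker = -2, removing each variable's own equation.
Toxicity = |Response - Marker|  [with Response=-6, Marker=-2]  = 4

4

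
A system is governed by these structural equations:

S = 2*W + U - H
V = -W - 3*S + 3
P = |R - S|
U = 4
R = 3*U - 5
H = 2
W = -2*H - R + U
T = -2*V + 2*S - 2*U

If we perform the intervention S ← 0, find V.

10

The intervention breaks the incoming arrows to S: S = 2*W + U - H no longer applies, and S = 0.
R = 3*U - 5  [with U=4]  = 7
W = -2*H - R + U  [with H=2, R=7, U=4]  = -7
V = -W - 3*S + 3  [with W=-7, S=0]  = 10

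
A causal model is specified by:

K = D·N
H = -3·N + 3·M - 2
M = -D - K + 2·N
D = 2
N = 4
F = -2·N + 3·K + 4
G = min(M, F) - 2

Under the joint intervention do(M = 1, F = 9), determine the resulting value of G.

Setting M = 1, F = 9 by intervention discards those variables' equations.
G = min(M, F) - 2  [with M=1, F=9]  = -1

-1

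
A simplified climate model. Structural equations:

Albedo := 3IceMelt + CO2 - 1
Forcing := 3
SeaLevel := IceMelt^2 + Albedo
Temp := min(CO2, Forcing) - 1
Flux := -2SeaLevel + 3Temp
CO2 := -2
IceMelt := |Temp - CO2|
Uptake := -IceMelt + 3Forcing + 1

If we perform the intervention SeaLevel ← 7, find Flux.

Intervening sets SeaLevel = 7 and removes its equation (SeaLevel := IceMelt^2 + Albedo).
Temp = min(CO2, Forcing) - 1  [with CO2=-2, Forcing=3]  = -3
Flux = -2SeaLevel + 3Temp  [with SeaLevel=7, Temp=-3]  = -23

-23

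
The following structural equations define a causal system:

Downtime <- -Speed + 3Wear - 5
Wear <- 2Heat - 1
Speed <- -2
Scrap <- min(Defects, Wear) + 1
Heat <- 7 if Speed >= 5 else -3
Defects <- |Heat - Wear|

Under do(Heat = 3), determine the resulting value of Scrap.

3

do(Heat=3) replaces the equation Heat <- 7 if Speed >= 5 else -3 with the constant Heat = 3.
Wear = 2Heat - 1  [with Heat=3]  = 5
Defects = |Heat - Wear|  [with Heat=3, Wear=5]  = 2
Scrap = min(Defects, Wear) + 1  [with Defects=2, Wear=5]  = 3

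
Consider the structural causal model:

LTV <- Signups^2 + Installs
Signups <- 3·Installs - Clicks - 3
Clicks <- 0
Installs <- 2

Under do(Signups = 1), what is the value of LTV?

The intervention breaks the incoming arrows to Signups: Signups <- 3·Installs - Clicks - 3 no longer applies, and Signups = 1.
LTV = Signups^2 + Installs  [with Signups=1, Installs=2]  = 3

3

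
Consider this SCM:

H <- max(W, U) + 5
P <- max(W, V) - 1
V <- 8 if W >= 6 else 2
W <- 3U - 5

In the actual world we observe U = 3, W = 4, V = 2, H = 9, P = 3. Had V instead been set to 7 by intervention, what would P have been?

6

do(V=7) replaces the equation V <- 8 if W >= 6 else 2 with the constant V = 7.
W = 3U - 5  [with U=3]  = 4
P = max(W, V) - 1  [with W=4, V=7]  = 6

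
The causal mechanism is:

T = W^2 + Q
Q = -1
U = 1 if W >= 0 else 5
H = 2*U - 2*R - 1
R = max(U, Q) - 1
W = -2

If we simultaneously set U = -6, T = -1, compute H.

-9

The joint intervention fixes U = -6, T = -1, removing each variable's own equation.
R = max(U, Q) - 1  [with U=-6, Q=-1]  = -2
H = 2*U - 2*R - 1  [with U=-6, R=-2]  = -9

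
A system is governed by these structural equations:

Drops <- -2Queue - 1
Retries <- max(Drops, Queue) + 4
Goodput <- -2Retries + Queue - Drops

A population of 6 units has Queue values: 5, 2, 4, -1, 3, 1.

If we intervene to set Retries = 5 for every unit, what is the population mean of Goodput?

-2

do(Retries=5) breaks Retries's dependence on Queue. With Retries=5 fixed, Goodput across the units is 6, -3, 3, -12, 0, -6, mean -2.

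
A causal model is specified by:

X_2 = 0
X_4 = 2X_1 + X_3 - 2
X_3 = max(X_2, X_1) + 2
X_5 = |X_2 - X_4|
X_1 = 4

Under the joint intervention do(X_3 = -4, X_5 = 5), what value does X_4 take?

The joint intervention fixes X_3 = -4, X_5 = 5, removing each variable's own equation.
X_4 = 2X_1 + X_3 - 2  [with X_1=4, X_3=-4]  = 2

2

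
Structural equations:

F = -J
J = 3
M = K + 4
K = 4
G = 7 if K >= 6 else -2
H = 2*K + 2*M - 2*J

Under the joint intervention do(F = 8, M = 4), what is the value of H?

Setting F = 8, M = 4 by intervention discards those variables' equations.
H = 2*K + 2*M - 2*J  [with K=4, M=4, J=3]  = 10

10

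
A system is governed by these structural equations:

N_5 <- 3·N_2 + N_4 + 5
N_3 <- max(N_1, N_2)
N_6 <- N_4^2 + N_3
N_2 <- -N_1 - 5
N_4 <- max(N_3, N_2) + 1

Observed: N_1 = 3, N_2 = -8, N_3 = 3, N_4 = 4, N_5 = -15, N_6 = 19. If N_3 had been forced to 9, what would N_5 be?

do(N_3=9) replaces the equation N_3 <- max(N_1, N_2) with the constant N_3 = 9.
N_2 = -N_1 - 5  [with N_1=3]  = -8
N_4 = max(N_3, N_2) + 1  [with N_3=9, N_2=-8]  = 10
N_5 = 3·N_2 + N_4 + 5  [with N_2=-8, N_4=10]  = -9

-9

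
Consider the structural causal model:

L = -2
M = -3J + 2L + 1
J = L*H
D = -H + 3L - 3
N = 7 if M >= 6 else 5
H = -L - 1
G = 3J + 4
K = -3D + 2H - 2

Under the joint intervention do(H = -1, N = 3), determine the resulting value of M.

The joint intervention fixes H = -1, N = 3, removing each variable's own equation.
J = L*H  [with L=-2, H=-1]  = 2
M = -3J + 2L + 1  [with J=2, L=-2]  = -9

-9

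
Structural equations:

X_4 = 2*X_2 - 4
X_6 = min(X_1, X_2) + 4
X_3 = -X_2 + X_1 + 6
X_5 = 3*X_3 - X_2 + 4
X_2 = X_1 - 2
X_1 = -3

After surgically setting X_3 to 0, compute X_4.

-14

The intervention breaks the incoming arrows to X_3: X_3 = -X_2 + X_1 + 6 no longer applies, and X_3 = 0.
X_4 is not downstream of the intervention, so its value is determined by the original equations.
X_2 = X_1 - 2  [with X_1=-3]  = -5
X_4 = 2*X_2 - 4  [with X_2=-5]  = -14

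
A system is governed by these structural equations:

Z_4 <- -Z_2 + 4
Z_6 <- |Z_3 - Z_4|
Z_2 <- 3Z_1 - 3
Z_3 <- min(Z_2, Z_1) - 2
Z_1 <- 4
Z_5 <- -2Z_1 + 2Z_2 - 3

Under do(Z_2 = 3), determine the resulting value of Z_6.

Under do(Z_2=3), the mechanism Z_2 <- 3Z_1 - 3 is discarded; Z_2 is fixed at 3.
Z_3 = min(Z_2, Z_1) - 2  [with Z_2=3, Z_1=4]  = 1
Z_4 = -Z_2 + 4  [with Z_2=3]  = 1
Z_6 = |Z_3 - Z_4|  [with Z_3=1, Z_4=1]  = 0

0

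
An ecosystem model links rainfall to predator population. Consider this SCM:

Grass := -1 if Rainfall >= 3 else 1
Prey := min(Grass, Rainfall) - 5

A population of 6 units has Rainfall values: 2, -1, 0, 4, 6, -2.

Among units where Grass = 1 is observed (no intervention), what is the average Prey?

Conditioning on Grass=1 selects the 4 unit(s) with Rainfall ∈ {2, -1, 0, -2}. Their Prey values: -4, -6, -5, -7. Mean = -5.5.

-5.5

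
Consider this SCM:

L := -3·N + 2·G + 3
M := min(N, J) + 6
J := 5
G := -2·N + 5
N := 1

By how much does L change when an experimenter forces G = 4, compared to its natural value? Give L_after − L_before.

2

Intervening sets G = 4 and removes its equation (G := -2·N + 5).
L = -3·N + 2·G + 3  [with N=1, G=4]  = 8
Without intervention: G = -2·N + 5  [with N=1]  = 3; L = -3·N + 2·G + 3  [with N=1, G=3]  = 6.
Change = 8 − 6 = 2.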